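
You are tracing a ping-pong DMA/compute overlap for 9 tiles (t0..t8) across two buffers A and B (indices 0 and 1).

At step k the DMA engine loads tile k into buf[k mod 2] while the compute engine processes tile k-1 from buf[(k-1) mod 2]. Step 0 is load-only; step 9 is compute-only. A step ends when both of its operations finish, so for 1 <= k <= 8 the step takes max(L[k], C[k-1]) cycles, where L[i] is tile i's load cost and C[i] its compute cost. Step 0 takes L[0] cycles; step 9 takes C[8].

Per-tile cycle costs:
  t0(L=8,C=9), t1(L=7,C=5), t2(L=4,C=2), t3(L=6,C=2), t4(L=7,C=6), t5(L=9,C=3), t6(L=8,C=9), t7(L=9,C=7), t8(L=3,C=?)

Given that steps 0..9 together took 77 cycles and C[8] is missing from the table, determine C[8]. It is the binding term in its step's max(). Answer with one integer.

step 0 → dur = L[0]=8 = 8
step 1 → dur = max(L[1]=7, C[0]=9) = 9
step 2 → dur = max(L[2]=4, C[1]=5) = 5
step 3 → dur = max(L[3]=6, C[2]=2) = 6
step 4 → dur = max(L[4]=7, C[3]=2) = 7
step 5 → dur = max(L[5]=9, C[4]=6) = 9
step 6 → dur = max(L[6]=8, C[5]=3) = 8
step 7 → dur = max(L[7]=9, C[6]=9) = 9
step 8 → dur = max(L[8]=3, C[7]=7) = 7
step 9 → dur = C[8]=? = C[8]  (unknown; binding)
sum of known step durations = 68
dur[9] = total - known = 77 - 68 = 9
C[8] is the binding max in step 9, so C[8] = dur[9] = 9

C[8] = 9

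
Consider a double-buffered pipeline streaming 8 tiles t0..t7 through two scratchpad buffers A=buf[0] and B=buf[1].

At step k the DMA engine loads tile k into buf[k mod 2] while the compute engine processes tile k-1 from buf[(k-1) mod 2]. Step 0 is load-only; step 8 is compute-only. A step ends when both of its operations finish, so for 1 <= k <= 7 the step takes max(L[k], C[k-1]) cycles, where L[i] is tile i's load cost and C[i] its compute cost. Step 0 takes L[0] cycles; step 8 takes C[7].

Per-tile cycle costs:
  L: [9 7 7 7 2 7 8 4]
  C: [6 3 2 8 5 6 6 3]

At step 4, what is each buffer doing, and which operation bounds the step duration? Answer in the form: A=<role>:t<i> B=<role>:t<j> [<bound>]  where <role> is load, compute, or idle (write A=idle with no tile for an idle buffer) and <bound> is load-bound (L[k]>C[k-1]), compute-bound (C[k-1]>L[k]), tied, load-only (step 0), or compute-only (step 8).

step 4: A=load:t4 B=compute:t3 [compute-bound]

  0. 9=9c; end=9; A:t0 B:-
  1. max(7,6)=7c; end=16; A:t0 B:t1
  2. max(7,3)=7c; end=23; A:t2 B:t1
  3. max(7,2)=7c; end=30; A:t2 B:t3
  4. max(2,8)=8c; end=38; A:t4 B:t3
  5. max(7,5)=7c; end=45; A:t4 B:t5
  6. max(8,6)=8c; end=53; A:t6 B:t5
  7. max(4,6)=6c; end=59; A:t6 B:t7
  8. 3=3c; end=62; A:t6 B:t7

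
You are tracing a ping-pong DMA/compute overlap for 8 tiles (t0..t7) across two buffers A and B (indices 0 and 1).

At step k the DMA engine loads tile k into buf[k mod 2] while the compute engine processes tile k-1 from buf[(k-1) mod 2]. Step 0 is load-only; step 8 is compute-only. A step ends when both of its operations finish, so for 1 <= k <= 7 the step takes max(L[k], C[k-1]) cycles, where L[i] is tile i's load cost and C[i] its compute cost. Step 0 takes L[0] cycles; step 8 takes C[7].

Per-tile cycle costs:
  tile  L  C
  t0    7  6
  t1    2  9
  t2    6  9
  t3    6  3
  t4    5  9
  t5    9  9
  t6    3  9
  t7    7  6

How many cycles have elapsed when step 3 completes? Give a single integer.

  0. 7=7c; end=7; A:t0 B:-
  1. max(2,6)=6c; end=13; A:t0 B:t1
  2. max(6,9)=9c; end=22; A:t2 B:t1
  3. max(6,9)=9c; end=31; A:t2 B:t3
  4. max(5,3)=5c; end=36; A:t4 B:t3
  5. max(9,9)=9c; end=45; A:t4 B:t5
  6. max(3,9)=9c; end=54; A:t6 B:t5
  7. max(7,9)=9c; end=63; A:t6 B:t7
  8. 6=6c; end=69; A:t6 B:t7

end_cycle[3] = 31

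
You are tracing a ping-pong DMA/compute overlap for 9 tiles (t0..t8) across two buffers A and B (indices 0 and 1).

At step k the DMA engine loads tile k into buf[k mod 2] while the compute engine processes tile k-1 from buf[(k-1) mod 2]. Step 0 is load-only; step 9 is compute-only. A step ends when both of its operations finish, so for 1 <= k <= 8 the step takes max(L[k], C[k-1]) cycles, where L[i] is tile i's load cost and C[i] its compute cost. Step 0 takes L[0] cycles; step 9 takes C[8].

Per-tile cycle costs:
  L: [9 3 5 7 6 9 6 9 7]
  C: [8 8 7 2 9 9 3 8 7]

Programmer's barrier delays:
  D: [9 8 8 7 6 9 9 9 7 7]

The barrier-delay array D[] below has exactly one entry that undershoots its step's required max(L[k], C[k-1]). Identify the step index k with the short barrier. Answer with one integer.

hazard at step 8

k=0 barrier L[0]=9→9c, D[0]=9 ok
k=1 barrier max(L[1]=3,C[0]=8)→8c, D[1]=8 ok
k=2 barrier max(L[2]=5,C[1]=8)→8c, D[2]=8 ok
k=3 barrier max(L[3]=7,C[2]=7)→7c, D[3]=7 ok
k=4 barrier max(L[4]=6,C[3]=2)→6c, D[4]=6 ok
k=5 barrier max(L[5]=9,C[4]=9)→9c, D[5]=9 ok
k=6 barrier max(L[6]=6,C[5]=9)→9c, D[6]=9 ok
k=7 barrier max(L[7]=9,C[6]=3)→9c, D[7]=9 ok
k=8 barrier max(L[8]=7,C[7]=8)→8c, D[8]=7 SHORT
k=9 barrier C[8]=7→7c, D[9]=7 ok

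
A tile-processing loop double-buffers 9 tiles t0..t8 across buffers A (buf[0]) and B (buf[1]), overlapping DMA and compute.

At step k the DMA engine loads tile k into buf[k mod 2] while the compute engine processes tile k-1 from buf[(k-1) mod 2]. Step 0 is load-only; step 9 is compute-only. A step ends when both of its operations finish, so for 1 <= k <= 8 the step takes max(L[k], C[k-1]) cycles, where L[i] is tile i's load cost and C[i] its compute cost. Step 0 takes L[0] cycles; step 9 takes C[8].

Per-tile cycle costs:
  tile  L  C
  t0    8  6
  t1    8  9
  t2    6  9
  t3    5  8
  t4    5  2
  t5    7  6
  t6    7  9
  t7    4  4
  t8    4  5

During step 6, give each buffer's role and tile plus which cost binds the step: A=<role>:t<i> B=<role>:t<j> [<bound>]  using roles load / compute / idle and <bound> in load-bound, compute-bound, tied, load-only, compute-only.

[0] DMA t0→A (8c) ∥ CU idle ⇒ 8c, clock 8
[1] DMA t1→B (8c) ∥ CU A:t0 (6c) ⇒ 8c, clock 16
[2] DMA t2→A (6c) ∥ CU B:t1 (9c) ⇒ 9c, clock 25
[3] DMA t3→B (5c) ∥ CU A:t2 (9c) ⇒ 9c, clock 34
[4] DMA t4→A (5c) ∥ CU B:t3 (8c) ⇒ 8c, clock 42
[5] DMA t5→B (7c) ∥ CU A:t4 (2c) ⇒ 7c, clock 49
[6] DMA t6→A (7c) ∥ CU B:t5 (6c) ⇒ 7c, clock 56
[7] DMA t7→B (4c) ∥ CU A:t6 (9c) ⇒ 9c, clock 65
[8] DMA t8→A (4c) ∥ CU B:t7 (4c) ⇒ 4c, clock 69
[9] DMA idle ∥ CU A:t8 (5c) ⇒ 5c, clock 74

step 6: A=load:t6 B=compute:t5 [load-bound]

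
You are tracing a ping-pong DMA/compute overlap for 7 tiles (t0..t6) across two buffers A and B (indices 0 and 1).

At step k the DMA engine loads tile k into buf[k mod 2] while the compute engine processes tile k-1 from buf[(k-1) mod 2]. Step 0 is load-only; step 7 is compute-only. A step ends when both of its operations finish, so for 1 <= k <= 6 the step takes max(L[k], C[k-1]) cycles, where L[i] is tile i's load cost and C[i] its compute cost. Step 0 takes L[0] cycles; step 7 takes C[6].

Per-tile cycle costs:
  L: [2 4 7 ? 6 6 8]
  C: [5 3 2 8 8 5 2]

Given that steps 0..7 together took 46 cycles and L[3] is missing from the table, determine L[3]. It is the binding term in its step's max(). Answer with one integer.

step 0: dur = L[0]=2 = 2
step 1: dur = max(L[1]=4, C[0]=5) = 5
step 2: dur = max(L[2]=7, C[1]=3) = 7
step 3: dur = max(L[3]=?, C[2]=2) = L[3]  (unknown; binding)
step 4: dur = max(L[4]=6, C[3]=8) = 8
step 5: dur = max(L[5]=6, C[4]=8) = 8
step 6: dur = max(L[6]=8, C[5]=5) = 8
step 7: dur = C[6]=2 = 2
sum of known step durations = 40
dur[3] = total - known = 46 - 40 = 6
L[3] is the binding max in step 3, so L[3] = dur[3] = 6

L[3] = 6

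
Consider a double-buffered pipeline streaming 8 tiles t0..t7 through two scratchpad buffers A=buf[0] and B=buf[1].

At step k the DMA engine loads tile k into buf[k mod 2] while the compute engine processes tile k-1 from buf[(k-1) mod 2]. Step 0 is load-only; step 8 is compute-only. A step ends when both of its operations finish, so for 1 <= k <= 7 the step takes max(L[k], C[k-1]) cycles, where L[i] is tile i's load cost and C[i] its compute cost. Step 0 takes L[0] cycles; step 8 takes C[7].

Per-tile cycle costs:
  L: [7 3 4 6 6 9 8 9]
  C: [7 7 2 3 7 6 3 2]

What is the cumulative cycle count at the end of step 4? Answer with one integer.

end_cycle[4] = 33

step 0: L[0]=7 → dur=7, Σ=7 | A=load:t0 B=idle [load-only]
step 1: L[1]=3 C[0]=7 → dur=7, Σ=14 | A=compute:t0 B=load:t1 [compute-bound]
step 2: L[2]=4 C[1]=7 → dur=7, Σ=21 | A=load:t2 B=compute:t1 [compute-bound]
step 3: L[3]=6 C[2]=2 → dur=6, Σ=27 | A=compute:t2 B=load:t3 [load-bound]
step 4: L[4]=6 C[3]=3 → dur=6, Σ=33 | A=load:t4 B=compute:t3 [load-bound]
step 5: L[5]=9 C[4]=7 → dur=9, Σ=42 | A=compute:t4 B=load:t5 [load-bound]
step 6: L[6]=8 C[5]=6 → dur=8, Σ=50 | A=load:t6 B=compute:t5 [load-bound]
step 7: L[7]=9 C[6]=3 → dur=9, Σ=59 | A=compute:t6 B=load:t7 [load-bound]
step 8: C[7]=2 → dur=2, Σ=61 | A=idle B=compute:t7 [compute-only]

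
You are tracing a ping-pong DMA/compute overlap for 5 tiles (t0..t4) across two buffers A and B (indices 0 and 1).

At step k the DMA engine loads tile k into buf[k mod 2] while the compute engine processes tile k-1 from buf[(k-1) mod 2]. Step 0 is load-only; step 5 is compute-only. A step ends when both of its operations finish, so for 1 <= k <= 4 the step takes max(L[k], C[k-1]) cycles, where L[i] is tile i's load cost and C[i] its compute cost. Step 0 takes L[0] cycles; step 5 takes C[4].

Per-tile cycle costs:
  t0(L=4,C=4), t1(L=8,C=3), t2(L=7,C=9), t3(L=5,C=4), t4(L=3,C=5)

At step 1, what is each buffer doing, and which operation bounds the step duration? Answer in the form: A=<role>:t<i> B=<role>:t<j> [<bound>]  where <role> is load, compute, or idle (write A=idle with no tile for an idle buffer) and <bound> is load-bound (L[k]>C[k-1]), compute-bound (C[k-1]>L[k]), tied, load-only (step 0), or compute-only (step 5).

[0] DMA t0→A (4c) ∥ CU idle ⇒ 4c, clock 4
[1] DMA t1→B (8c) ∥ CU A:t0 (4c) ⇒ 8c, clock 12
[2] DMA t2→A (7c) ∥ CU B:t1 (3c) ⇒ 7c, clock 19
[3] DMA t3→B (5c) ∥ CU A:t2 (9c) ⇒ 9c, clock 28
[4] DMA t4→A (3c) ∥ CU B:t3 (4c) ⇒ 4c, clock 32
[5] DMA idle ∥ CU A:t4 (5c) ⇒ 5c, clock 37

step 1: A=compute:t0 B=load:t1 [load-bound]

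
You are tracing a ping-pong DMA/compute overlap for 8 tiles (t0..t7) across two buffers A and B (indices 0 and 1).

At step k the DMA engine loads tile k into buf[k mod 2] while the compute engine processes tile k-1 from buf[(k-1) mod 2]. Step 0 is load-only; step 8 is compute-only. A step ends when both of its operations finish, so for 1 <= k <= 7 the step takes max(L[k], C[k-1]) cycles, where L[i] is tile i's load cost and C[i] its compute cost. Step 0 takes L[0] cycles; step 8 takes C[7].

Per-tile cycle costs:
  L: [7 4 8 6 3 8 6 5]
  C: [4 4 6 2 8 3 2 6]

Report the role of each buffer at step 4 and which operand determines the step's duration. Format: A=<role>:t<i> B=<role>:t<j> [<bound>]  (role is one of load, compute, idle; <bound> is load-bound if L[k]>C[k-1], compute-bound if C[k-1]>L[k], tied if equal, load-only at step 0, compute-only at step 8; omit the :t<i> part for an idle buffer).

step 0: L[0]=7 → dur=7, Σ=7 | A=load:t0 B=idle [load-only]
step 1: L[1]=4 C[0]=4 → dur=4, Σ=11 | A=compute:t0 B=load:t1 [tied]
step 2: L[2]=8 C[1]=4 → dur=8, Σ=19 | A=load:t2 B=compute:t1 [load-bound]
step 3: L[3]=6 C[2]=6 → dur=6, Σ=25 | A=compute:t2 B=load:t3 [tied]
step 4: L[4]=3 C[3]=2 → dur=3, Σ=28 | A=load:t4 B=compute:t3 [load-bound]
step 5: L[5]=8 C[4]=8 → dur=8, Σ=36 | A=compute:t4 B=load:t5 [tied]
step 6: L[6]=6 C[5]=3 → dur=6, Σ=42 | A=load:t6 B=compute:t5 [load-bound]
step 7: L[7]=5 C[6]=2 → dur=5, Σ=47 | A=compute:t6 B=load:t7 [load-bound]
step 8: C[7]=6 → dur=6, Σ=53 | A=idle B=compute:t7 [compute-only]

step 4: A=load:t4 B=compute:t3 [load-bound]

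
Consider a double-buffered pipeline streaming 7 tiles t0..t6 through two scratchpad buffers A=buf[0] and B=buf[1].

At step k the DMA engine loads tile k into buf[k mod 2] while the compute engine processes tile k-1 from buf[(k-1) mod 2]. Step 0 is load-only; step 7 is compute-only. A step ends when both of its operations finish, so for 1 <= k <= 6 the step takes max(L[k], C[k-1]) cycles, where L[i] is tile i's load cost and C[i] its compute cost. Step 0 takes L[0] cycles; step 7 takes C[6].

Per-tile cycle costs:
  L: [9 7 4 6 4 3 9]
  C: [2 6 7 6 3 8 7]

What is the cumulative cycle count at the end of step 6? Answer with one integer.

step 0: L[0]=9 → dur=9, Σ=9 | A=load:t0 B=idle [load-only]
step 1: L[1]=7 C[0]=2 → dur=7, Σ=16 | A=compute:t0 B=load:t1 [load-bound]
step 2: L[2]=4 C[1]=6 → dur=6, Σ=22 | A=load:t2 B=compute:t1 [compute-bound]
step 3: L[3]=6 C[2]=7 → dur=7, Σ=29 | A=compute:t2 B=load:t3 [compute-bound]
step 4: L[4]=4 C[3]=6 → dur=6, Σ=35 | A=load:t4 B=compute:t3 [compute-bound]
step 5: L[5]=3 C[4]=3 → dur=3, Σ=38 | A=compute:t4 B=load:t5 [tied]
step 6: L[6]=9 C[5]=8 → dur=9, Σ=47 | A=load:t6 B=compute:t5 [load-bound]
step 7: C[6]=7 → dur=7, Σ=54 | A=compute:t6 B=idle [compute-only]

end_cycle[6] = 47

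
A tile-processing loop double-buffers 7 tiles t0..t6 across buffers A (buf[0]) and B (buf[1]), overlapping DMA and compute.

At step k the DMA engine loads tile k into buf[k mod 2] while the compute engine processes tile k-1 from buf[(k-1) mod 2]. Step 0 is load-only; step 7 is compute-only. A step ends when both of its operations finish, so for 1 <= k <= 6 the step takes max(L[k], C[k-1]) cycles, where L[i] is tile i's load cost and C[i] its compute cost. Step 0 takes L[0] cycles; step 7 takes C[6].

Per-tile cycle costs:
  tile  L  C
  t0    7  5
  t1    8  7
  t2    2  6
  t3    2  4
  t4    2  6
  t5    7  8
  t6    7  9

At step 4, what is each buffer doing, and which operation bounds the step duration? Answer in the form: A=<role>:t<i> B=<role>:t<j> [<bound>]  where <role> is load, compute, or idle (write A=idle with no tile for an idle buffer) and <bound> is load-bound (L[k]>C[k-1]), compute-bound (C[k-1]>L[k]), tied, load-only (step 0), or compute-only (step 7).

  0. 7=7c; end=7; A:t0 B:-
  1. max(8,5)=8c; end=15; A:t0 B:t1
  2. max(2,7)=7c; end=22; A:t2 B:t1
  3. max(2,6)=6c; end=28; A:t2 B:t3
  4. max(2,4)=4c; end=32; A:t4 B:t3
  5. max(7,6)=7c; end=39; A:t4 B:t5
  6. max(7,8)=8c; end=47; A:t6 B:t5
  7. 9=9c; end=56; A:t6 B:t5

step 4: A=load:t4 B=compute:t3 [compute-bound]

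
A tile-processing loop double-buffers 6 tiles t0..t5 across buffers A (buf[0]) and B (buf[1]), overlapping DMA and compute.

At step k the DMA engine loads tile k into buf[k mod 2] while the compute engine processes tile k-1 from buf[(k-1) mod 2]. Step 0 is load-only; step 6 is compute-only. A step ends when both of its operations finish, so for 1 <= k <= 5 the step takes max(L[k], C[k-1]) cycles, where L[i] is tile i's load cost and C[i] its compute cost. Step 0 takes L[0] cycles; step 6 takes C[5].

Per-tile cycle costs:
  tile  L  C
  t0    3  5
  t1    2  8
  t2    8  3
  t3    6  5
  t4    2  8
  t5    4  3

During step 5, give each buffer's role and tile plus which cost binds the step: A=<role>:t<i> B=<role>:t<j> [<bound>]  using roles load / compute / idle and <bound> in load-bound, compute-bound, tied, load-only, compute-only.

step 5: A=compute:t4 B=load:t5 [compute-bound]

[0] DMA t0→A (3c) ∥ CU idle ⇒ 3c, clock 3
[1] DMA t1→B (2c) ∥ CU A:t0 (5c) ⇒ 5c, clock 8
[2] DMA t2→A (8c) ∥ CU B:t1 (8c) ⇒ 8c, clock 16
[3] DMA t3→B (6c) ∥ CU A:t2 (3c) ⇒ 6c, clock 22
[4] DMA t4→A (2c) ∥ CU B:t3 (5c) ⇒ 5c, clock 27
[5] DMA t5→B (4c) ∥ CU A:t4 (8c) ⇒ 8c, clock 35
[6] DMA idle ∥ CU B:t5 (3c) ⇒ 3c, clock 38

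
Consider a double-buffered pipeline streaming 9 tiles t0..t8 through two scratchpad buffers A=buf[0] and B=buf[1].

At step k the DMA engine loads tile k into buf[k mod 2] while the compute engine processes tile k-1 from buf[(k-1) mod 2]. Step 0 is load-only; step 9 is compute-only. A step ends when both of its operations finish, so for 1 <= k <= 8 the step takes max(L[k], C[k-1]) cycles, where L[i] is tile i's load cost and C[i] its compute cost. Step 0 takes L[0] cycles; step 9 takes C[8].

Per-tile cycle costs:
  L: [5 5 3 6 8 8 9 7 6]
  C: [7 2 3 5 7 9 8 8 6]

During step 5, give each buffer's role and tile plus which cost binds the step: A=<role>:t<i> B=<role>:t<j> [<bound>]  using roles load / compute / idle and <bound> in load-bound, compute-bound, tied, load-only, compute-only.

step 0: L[0]=5 → dur=5, Σ=5 | A=load:t0 B=idle [load-only]
step 1: L[1]=5 C[0]=7 → dur=7, Σ=12 | A=compute:t0 B=load:t1 [compute-bound]
step 2: L[2]=3 C[1]=2 → dur=3, Σ=15 | A=load:t2 B=compute:t1 [load-bound]
step 3: L[3]=6 C[2]=3 → dur=6, Σ=21 | A=compute:t2 B=load:t3 [load-bound]
step 4: L[4]=8 C[3]=5 → dur=8, Σ=29 | A=load:t4 B=compute:t3 [load-bound]
step 5: L[5]=8 C[4]=7 → dur=8, Σ=37 | A=compute:t4 B=load:t5 [load-bound]
step 6: L[6]=9 C[5]=9 → dur=9, Σ=46 | A=load:t6 B=compute:t5 [tied]
step 7: L[7]=7 C[6]=8 → dur=8, Σ=54 | A=compute:t6 B=load:t7 [compute-bound]
step 8: L[8]=6 C[7]=8 → dur=8, Σ=62 | A=load:t8 B=compute:t7 [compute-bound]
step 9: C[8]=6 → dur=6, Σ=68 | A=compute:t8 B=idle [compute-only]

step 5: A=compute:t4 B=load:t5 [load-bound]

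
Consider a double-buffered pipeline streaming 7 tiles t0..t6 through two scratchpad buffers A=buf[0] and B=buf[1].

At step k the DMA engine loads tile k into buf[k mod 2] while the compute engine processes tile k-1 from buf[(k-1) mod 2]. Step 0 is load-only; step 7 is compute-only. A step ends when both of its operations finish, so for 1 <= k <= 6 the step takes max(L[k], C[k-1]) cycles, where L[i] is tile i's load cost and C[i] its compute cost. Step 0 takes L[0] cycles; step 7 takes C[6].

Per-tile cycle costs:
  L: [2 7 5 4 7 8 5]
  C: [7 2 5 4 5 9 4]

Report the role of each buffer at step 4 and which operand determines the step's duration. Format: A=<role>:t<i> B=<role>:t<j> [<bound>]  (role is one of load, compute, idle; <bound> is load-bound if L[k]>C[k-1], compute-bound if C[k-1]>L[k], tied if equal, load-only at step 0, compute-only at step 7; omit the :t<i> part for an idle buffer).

step 4: A=load:t4 B=compute:t3 [load-bound]

k=0 load=t0/2c comp=- wait=2 total=2
k=1 load=t1/7c comp=t0/7c wait=7 total=9
k=2 load=t2/5c comp=t1/2c wait=5 total=14
k=3 load=t3/4c comp=t2/5c wait=5 total=19
k=4 load=t4/7c comp=t3/4c wait=7 total=26
k=5 load=t5/8c comp=t4/5c wait=8 total=34
k=6 load=t6/5c comp=t5/9c wait=9 total=43
k=7 load=- comp=t6/4c wait=4 total=47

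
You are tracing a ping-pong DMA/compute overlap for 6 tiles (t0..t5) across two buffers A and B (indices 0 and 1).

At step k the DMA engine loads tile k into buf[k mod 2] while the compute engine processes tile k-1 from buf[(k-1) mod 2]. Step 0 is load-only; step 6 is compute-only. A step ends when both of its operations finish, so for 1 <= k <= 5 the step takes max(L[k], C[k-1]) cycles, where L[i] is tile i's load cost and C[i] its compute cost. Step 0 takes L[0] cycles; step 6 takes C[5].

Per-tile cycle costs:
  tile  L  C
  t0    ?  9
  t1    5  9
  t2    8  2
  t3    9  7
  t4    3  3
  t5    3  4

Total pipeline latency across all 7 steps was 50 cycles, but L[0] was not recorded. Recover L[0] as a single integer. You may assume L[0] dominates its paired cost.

L[0] = 9

step 0 = dur = L[0]=? = L[0]  (unknown; binding)
step 1 = dur = max(L[1]=5, C[0]=9) = 9
step 2 = dur = max(L[2]=8, C[1]=9) = 9
step 3 = dur = max(L[3]=9, C[2]=2) = 9
step 4 = dur = max(L[4]=3, C[3]=7) = 7
step 5 = dur = max(L[5]=3, C[4]=3) = 3
step 6 = dur = C[5]=4 = 4
sum of known step durations = 41
dur[0] = total - known = 50 - 41 = 9
L[0] is the binding max in step 0, so L[0] = dur[0] = 9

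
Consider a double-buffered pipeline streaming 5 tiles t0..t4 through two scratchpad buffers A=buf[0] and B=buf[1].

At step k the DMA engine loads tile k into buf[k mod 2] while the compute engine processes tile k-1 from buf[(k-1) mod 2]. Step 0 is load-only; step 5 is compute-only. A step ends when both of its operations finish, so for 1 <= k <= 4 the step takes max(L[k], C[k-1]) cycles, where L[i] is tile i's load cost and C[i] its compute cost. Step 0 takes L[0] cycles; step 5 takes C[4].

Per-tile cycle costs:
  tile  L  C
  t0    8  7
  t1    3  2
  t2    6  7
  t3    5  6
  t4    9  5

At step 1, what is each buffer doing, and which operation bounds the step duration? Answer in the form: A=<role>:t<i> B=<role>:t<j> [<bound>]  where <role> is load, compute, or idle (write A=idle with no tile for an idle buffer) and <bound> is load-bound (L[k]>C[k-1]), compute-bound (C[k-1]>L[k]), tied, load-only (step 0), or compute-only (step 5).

step 1: A=compute:t0 B=load:t1 [compute-bound]

[0] DMA t0→A (8c) ∥ CU idle ⇒ 8c, clock 8
[1] DMA t1→B (3c) ∥ CU A:t0 (7c) ⇒ 7c, clock 15
[2] DMA t2→A (6c) ∥ CU B:t1 (2c) ⇒ 6c, clock 21
[3] DMA t3→B (5c) ∥ CU A:t2 (7c) ⇒ 7c, clock 28
[4] DMA t4→A (9c) ∥ CU B:t3 (6c) ⇒ 9c, clock 37
[5] DMA idle ∥ CU A:t4 (5c) ⇒ 5c, clock 42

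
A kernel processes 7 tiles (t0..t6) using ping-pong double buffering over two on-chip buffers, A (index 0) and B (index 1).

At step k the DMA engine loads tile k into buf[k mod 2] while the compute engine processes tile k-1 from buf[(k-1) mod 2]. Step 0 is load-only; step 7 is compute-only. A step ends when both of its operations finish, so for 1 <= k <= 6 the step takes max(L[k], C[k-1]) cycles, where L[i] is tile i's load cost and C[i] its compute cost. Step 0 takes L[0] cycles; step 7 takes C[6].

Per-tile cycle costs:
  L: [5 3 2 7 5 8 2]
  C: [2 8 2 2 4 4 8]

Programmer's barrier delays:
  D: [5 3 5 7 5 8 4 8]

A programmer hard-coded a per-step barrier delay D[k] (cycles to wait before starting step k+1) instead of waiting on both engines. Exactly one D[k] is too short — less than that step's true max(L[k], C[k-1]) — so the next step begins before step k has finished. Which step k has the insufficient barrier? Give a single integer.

k=0 barrier L[0]=5→5c, D[0]=5 ok
k=1 barrier max(L[1]=3,C[0]=2)→3c, D[1]=3 ok
k=2 barrier max(L[2]=2,C[1]=8)→8c, D[2]=5 SHORT
k=3 barrier max(L[3]=7,C[2]=2)→7c, D[3]=7 ok
k=4 barrier max(L[4]=5,C[3]=2)→5c, D[4]=5 ok
k=5 barrier max(L[5]=8,C[4]=4)→8c, D[5]=8 ok
k=6 barrier max(L[6]=2,C[5]=4)→4c, D[6]=4 ok
k=7 barrier C[6]=8→8c, D[7]=8 ok

hazard at step 2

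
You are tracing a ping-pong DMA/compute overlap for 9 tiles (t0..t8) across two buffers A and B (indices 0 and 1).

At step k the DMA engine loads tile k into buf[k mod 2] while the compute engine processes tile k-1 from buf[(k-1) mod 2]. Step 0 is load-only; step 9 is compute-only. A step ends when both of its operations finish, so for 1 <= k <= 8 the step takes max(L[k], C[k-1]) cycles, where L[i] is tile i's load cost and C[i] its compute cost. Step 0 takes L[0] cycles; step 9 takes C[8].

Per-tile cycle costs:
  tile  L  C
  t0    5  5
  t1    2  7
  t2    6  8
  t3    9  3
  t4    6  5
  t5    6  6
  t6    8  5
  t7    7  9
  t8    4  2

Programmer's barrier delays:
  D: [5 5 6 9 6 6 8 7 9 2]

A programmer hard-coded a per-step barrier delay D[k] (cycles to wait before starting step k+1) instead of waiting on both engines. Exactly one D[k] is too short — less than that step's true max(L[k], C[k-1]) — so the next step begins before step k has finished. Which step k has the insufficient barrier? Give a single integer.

hazard at step 2

k=0 barrier L[0]=5→5c, D[0]=5 ok
k=1 barrier max(L[1]=2,C[0]=5)→5c, D[1]=5 ok
k=2 barrier max(L[2]=6,C[1]=7)→7c, D[2]=6 SHORT
k=3 barrier max(L[3]=9,C[2]=8)→9c, D[3]=9 ok
k=4 barrier max(L[4]=6,C[3]=3)→6c, D[4]=6 ok
k=5 barrier max(L[5]=6,C[4]=5)→6c, D[5]=6 ok
k=6 barrier max(L[6]=8,C[5]=6)→8c, D[6]=8 ok
k=7 barrier max(L[7]=7,C[6]=5)→7c, D[7]=7 ok
k=8 barrier max(L[8]=4,C[7]=9)→9c, D[8]=9 ok
k=9 barrier C[8]=2→2c, D[9]=2 ok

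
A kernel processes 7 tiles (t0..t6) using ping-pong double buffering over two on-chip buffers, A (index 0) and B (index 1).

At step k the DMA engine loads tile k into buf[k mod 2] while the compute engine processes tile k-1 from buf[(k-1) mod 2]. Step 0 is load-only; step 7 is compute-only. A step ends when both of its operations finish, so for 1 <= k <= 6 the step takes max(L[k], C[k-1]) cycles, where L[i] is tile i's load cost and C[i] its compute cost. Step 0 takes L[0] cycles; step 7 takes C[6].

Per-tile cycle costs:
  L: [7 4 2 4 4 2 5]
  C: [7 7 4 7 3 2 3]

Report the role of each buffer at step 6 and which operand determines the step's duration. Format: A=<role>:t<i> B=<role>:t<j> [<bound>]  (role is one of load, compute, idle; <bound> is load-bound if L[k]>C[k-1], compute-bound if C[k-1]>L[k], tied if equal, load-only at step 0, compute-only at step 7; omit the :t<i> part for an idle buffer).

k=0 load=t0/7c comp=- wait=7 total=7
k=1 load=t1/4c comp=t0/7c wait=7 total=14
k=2 load=t2/2c comp=t1/7c wait=7 total=21
k=3 load=t3/4c comp=t2/4c wait=4 total=25
k=4 load=t4/4c comp=t3/7c wait=7 total=32
k=5 load=t5/2c comp=t4/3c wait=3 total=35
k=6 load=t6/5c comp=t5/2c wait=5 total=40
k=7 load=- comp=t6/3c wait=3 total=43

step 6: A=load:t6 B=compute:t5 [load-bound]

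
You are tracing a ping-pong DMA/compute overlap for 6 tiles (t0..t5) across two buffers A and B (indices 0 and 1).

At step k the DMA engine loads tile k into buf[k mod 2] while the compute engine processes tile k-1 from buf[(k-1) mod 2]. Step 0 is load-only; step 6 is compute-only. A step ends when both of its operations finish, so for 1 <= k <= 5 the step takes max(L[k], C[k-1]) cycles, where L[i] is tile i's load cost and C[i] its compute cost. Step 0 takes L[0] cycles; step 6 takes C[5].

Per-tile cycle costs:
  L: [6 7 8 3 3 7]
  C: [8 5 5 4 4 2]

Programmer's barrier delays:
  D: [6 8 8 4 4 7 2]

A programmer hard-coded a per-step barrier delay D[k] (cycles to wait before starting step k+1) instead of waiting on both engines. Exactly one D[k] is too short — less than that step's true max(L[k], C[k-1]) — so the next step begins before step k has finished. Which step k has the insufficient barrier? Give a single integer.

hazard at step 3

[0] required=L[0]=6=6 vs D=6 ok
[1] required=max(L[1]=7,C[0]=8)=8 vs D=8 ok
[2] required=max(L[2]=8,C[1]=5)=8 vs D=8 ok
[3] required=max(L[3]=3,C[2]=5)=5 vs D=4 SHORT
[4] required=max(L[4]=3,C[3]=4)=4 vs D=4 ok
[5] required=max(L[5]=7,C[4]=4)=7 vs D=7 ok
[6] required=C[5]=2=2 vs D=2 ok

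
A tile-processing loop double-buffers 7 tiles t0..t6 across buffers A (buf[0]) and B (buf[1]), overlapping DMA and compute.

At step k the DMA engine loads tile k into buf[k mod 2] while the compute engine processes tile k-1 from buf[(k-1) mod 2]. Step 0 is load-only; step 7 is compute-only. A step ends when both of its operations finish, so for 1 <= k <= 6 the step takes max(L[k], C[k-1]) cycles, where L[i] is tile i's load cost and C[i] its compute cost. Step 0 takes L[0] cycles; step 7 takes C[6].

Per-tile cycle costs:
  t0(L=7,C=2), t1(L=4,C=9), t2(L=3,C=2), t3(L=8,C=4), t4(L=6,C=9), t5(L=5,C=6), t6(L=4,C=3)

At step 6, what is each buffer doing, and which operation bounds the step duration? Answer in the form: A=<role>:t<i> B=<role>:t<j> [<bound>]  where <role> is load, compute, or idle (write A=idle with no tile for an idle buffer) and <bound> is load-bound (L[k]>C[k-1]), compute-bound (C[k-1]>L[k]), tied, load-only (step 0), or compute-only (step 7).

step 6: A=load:t6 B=compute:t5 [compute-bound]

k=0 load=t0/7c comp=- wait=7 total=7
k=1 load=t1/4c comp=t0/2c wait=4 total=11
k=2 load=t2/3c comp=t1/9c wait=9 total=20
k=3 load=t3/8c comp=t2/2c wait=8 total=28
k=4 load=t4/6c comp=t3/4c wait=6 total=34
k=5 load=t5/5c comp=t4/9c wait=9 total=43
k=6 load=t6/4c comp=t5/6c wait=6 total=49
k=7 load=- comp=t6/3c wait=3 total=52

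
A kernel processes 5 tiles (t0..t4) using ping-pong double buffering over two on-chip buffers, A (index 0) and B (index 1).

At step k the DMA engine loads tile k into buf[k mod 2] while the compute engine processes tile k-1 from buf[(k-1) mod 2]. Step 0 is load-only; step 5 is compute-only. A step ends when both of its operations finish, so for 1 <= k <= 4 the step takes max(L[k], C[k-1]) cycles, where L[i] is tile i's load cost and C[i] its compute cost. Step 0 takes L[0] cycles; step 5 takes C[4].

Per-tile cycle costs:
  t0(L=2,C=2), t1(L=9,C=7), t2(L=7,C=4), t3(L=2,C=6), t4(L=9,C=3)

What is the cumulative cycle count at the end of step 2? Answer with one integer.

end_cycle[2] = 18

  0. 2=2c; end=2; A:t0 B:-
  1. max(9,2)=9c; end=11; A:t0 B:t1
  2. max(7,7)=7c; end=18; A:t2 B:t1
  3. max(2,4)=4c; end=22; A:t2 B:t3
  4. max(9,6)=9c; end=31; A:t4 B:t3
  5. 3=3c; end=34; A:t4 B:t3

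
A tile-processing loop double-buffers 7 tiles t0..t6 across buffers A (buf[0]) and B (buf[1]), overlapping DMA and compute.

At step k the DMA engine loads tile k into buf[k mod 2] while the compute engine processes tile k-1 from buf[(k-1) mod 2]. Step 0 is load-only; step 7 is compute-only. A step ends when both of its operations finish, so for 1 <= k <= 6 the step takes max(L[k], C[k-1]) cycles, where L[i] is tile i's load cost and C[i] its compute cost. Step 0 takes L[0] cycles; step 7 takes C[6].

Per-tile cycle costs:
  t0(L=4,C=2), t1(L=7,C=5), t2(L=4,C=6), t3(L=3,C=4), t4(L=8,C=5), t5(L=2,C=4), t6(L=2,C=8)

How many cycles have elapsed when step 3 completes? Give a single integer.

step 0: L[0]=4 → dur=4, Σ=4 | A=load:t0 B=idle [load-only]
step 1: L[1]=7 C[0]=2 → dur=7, Σ=11 | A=compute:t0 B=load:t1 [load-bound]
step 2: L[2]=4 C[1]=5 → dur=5, Σ=16 | A=load:t2 B=compute:t1 [compute-bound]
step 3: L[3]=3 C[2]=6 → dur=6, Σ=22 | A=compute:t2 B=load:t3 [compute-bound]
step 4: L[4]=8 C[3]=4 → dur=8, Σ=30 | A=load:t4 B=compute:t3 [load-bound]
step 5: L[5]=2 C[4]=5 → dur=5, Σ=35 | A=compute:t4 B=load:t5 [compute-bound]
step 6: L[6]=2 C[5]=4 → dur=4, Σ=39 | A=load:t6 B=compute:t5 [compute-bound]
step 7: C[6]=8 → dur=8, Σ=47 | A=compute:t6 B=idle [compute-only]

end_cycle[3] = 22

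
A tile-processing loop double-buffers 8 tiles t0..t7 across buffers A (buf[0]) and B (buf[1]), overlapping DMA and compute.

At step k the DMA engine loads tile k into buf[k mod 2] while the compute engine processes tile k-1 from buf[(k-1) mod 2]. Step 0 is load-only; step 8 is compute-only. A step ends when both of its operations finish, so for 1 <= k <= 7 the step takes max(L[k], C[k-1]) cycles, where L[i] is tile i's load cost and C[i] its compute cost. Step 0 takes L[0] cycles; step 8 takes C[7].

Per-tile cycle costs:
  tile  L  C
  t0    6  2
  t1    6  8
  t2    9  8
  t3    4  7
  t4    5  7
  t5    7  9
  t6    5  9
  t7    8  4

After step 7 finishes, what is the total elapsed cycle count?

k=0 load=t0/6c comp=- wait=6 total=6
k=1 load=t1/6c comp=t0/2c wait=6 total=12
k=2 load=t2/9c comp=t1/8c wait=9 total=21
k=3 load=t3/4c comp=t2/8c wait=8 total=29
k=4 load=t4/5c comp=t3/7c wait=7 total=36
k=5 load=t5/7c comp=t4/7c wait=7 total=43
k=6 load=t6/5c comp=t5/9c wait=9 total=52
k=7 load=t7/8c comp=t6/9c wait=9 total=61
k=8 load=- comp=t7/4c wait=4 total=65

end_cycle[7] = 61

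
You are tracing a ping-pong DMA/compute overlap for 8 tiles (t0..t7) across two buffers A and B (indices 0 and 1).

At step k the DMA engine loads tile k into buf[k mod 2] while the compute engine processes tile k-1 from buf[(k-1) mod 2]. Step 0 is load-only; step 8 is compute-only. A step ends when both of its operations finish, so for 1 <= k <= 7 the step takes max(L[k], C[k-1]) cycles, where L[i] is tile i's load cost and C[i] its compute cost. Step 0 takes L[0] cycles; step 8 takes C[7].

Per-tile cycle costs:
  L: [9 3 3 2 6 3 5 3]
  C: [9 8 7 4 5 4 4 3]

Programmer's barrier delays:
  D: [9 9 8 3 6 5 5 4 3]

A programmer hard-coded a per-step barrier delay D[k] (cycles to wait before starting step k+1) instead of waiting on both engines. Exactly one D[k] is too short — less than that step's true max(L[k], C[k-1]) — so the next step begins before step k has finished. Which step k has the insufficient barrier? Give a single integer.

[0] required=L[0]=9=9 vs D=9 ok
[1] required=max(L[1]=3,C[0]=9)=9 vs D=9 ok
[2] required=max(L[2]=3,C[1]=8)=8 vs D=8 ok
[3] required=max(L[3]=2,C[2]=7)=7 vs D=3 SHORT
[4] required=max(L[4]=6,C[3]=4)=6 vs D=6 ok
[5] required=max(L[5]=3,C[4]=5)=5 vs D=5 ok
[6] required=max(L[6]=5,C[5]=4)=5 vs D=5 ok
[7] required=max(L[7]=3,C[6]=4)=4 vs D=4 ok
[8] required=C[7]=3=3 vs D=3 ok

hazard at step 3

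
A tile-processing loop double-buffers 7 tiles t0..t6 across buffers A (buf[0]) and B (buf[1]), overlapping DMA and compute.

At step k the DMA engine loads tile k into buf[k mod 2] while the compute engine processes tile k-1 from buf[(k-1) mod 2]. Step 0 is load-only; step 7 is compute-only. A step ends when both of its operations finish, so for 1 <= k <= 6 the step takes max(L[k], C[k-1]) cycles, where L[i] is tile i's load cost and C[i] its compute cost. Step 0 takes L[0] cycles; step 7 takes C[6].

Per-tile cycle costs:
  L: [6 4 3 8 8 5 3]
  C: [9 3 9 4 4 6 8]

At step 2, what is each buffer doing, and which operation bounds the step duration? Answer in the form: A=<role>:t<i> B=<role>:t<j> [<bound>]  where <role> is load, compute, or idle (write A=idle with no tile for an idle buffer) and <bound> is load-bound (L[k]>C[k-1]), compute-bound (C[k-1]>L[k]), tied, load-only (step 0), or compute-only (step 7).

step 2: A=load:t2 B=compute:t1 [tied]

  0. 6=6c; end=6; A:t0 B:-
  1. max(4,9)=9c; end=15; A:t0 B:t1
  2. max(3,3)=3c; end=18; A:t2 B:t1
  3. max(8,9)=9c; end=27; A:t2 B:t3
  4. max(8,4)=8c; end=35; A:t4 B:t3
  5. max(5,4)=5c; end=40; A:t4 B:t5
  6. max(3,6)=6c; end=46; A:t6 B:t5
  7. 8=8c; end=54; A:t6 B:t5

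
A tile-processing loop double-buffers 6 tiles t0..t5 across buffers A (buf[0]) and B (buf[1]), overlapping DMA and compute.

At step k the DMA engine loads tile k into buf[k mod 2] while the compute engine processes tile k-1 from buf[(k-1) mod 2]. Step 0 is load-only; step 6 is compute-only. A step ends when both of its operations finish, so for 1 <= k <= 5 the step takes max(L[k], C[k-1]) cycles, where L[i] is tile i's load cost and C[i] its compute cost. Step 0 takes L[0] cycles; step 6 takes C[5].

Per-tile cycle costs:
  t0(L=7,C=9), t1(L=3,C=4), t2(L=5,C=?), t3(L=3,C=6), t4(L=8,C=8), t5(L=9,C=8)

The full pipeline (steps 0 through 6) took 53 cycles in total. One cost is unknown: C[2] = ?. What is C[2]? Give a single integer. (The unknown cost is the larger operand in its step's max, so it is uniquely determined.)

C[2] = 7

step 0 | dur = L[0]=7 = 7
step 1 | dur = max(L[1]=3, C[0]=9) = 9
step 2 | dur = max(L[2]=5, C[1]=4) = 5
step 3 | dur = max(L[3]=3, C[2]=?) = C[2]  (unknown; binding)
step 4 | dur = max(L[4]=8, C[3]=6) = 8
step 5 | dur = max(L[5]=9, C[4]=8) = 9
step 6 | dur = C[5]=8 = 8
sum of known step durations = 46
dur[3] = total - known = 53 - 46 = 7
C[2] is the binding max in step 3, so C[2] = dur[3] = 7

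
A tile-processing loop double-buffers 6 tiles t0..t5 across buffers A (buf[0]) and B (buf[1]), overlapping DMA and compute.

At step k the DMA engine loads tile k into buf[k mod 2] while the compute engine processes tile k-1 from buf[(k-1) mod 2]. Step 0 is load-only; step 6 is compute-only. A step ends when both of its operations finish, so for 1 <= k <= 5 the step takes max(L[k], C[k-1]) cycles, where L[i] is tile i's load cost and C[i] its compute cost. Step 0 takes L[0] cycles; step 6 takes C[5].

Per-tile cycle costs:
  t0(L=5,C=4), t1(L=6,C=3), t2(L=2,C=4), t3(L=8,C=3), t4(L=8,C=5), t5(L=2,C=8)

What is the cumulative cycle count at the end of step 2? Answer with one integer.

end_cycle[2] = 14

k=0 load=t0/5c comp=- wait=5 total=5
k=1 load=t1/6c comp=t0/4c wait=6 total=11
k=2 load=t2/2c comp=t1/3c wait=3 total=14
k=3 load=t3/8c comp=t2/4c wait=8 total=22
k=4 load=t4/8c comp=t3/3c wait=8 total=30
k=5 load=t5/2c comp=t4/5c wait=5 total=35
k=6 load=- comp=t5/8c wait=8 total=43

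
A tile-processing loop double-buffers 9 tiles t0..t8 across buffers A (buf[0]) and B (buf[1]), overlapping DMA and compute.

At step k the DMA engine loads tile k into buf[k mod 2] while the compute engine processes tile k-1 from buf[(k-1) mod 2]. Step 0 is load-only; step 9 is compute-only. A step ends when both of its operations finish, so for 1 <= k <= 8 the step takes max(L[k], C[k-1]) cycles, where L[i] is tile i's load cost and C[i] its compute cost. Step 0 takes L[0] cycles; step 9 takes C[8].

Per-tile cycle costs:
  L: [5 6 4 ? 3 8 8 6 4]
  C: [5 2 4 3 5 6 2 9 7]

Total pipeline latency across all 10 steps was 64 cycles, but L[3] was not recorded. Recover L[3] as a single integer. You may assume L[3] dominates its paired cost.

step 0 | dur = L[0]=5 = 5
step 1 | dur = max(L[1]=6, C[0]=5) = 6
step 2 | dur = max(L[2]=4, C[1]=2) = 4
step 3 | dur = max(L[3]=?, C[2]=4) = L[3]  (unknown; binding)
step 4 | dur = max(L[4]=3, C[3]=3) = 3
step 5 | dur = max(L[5]=8, C[4]=5) = 8
step 6 | dur = max(L[6]=8, C[5]=6) = 8
step 7 | dur = max(L[7]=6, C[6]=2) = 6
step 8 | dur = max(L[8]=4, C[7]=9) = 9
step 9 | dur = C[8]=7 = 7
sum of known step durations = 56
dur[3] = total - known = 64 - 56 = 8
L[3] is the binding max in step 3, so L[3] = dur[3] = 8

L[3] = 8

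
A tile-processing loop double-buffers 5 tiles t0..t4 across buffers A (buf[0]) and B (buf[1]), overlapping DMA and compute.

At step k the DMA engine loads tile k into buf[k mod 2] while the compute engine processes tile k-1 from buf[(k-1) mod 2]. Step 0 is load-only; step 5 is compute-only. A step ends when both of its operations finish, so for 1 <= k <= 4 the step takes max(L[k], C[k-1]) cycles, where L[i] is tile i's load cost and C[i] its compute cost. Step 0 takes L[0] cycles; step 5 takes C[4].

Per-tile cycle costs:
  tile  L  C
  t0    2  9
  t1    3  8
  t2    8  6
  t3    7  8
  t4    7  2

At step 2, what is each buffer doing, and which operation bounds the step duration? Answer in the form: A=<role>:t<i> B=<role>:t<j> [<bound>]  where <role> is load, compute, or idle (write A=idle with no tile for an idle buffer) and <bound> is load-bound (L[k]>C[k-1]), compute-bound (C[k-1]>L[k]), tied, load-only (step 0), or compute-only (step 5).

[0] DMA t0→A (2c) ∥ CU idle ⇒ 2c, clock 2
[1] DMA t1→B (3c) ∥ CU A:t0 (9c) ⇒ 9c, clock 11
[2] DMA t2→A (8c) ∥ CU B:t1 (8c) ⇒ 8c, clock 19
[3] DMA t3→B (7c) ∥ CU A:t2 (6c) ⇒ 7c, clock 26
[4] DMA t4→A (7c) ∥ CU B:t3 (8c) ⇒ 8c, clock 34
[5] DMA idle ∥ CU A:t4 (2c) ⇒ 2c, clock 36

step 2: A=load:t2 B=compute:t1 [tied]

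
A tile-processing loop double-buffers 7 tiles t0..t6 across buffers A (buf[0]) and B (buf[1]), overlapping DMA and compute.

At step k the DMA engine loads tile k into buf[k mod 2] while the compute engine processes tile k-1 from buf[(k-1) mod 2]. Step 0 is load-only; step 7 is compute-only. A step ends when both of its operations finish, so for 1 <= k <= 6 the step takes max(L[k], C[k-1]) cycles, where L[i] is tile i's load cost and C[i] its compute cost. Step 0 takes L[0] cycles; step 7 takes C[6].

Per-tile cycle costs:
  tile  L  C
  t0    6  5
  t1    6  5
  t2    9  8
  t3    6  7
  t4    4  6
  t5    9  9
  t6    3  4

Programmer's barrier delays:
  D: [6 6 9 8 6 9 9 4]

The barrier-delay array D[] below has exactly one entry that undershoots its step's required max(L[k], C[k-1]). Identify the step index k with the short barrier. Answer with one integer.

hazard at step 4

step 0: need L[0]=6 = 6; D[0]=6 ok
step 1: need max(L[1]=6,C[0]=5) = 6; D[1]=6 ok
step 2: need max(L[2]=9,C[1]=5) = 9; D[2]=9 ok
step 3: need max(L[3]=6,C[2]=8) = 8; D[3]=8 ok
step 4: need max(L[4]=4,C[3]=7) = 7; D[4]=6 SHORT
step 5: need max(L[5]=9,C[4]=6) = 9; D[5]=9 ok
step 6: need max(L[6]=3,C[5]=9) = 9; D[6]=9 ok
step 7: need C[6]=4 = 4; D[7]=4 ok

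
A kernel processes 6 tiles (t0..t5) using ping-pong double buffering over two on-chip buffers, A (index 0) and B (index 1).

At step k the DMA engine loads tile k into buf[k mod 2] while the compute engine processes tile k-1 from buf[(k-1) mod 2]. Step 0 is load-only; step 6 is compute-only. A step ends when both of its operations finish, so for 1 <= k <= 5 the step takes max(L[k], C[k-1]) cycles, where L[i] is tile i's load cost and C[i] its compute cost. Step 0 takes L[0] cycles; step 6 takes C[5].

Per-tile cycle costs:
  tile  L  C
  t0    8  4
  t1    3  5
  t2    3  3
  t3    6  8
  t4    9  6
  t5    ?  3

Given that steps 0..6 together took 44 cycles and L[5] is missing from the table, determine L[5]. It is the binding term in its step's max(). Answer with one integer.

step 0 = dur = L[0]=8 = 8
step 1 = dur = max(L[1]=3, C[0]=4) = 4
step 2 = dur = max(L[2]=3, C[1]=5) = 5
step 3 = dur = max(L[3]=6, C[2]=3) = 6
step 4 = dur = max(L[4]=9, C[3]=8) = 9
step 5 = dur = max(L[5]=?, C[4]=6) = L[5]  (unknown; binding)
step 6 = dur = C[5]=3 = 3
sum of known step durations = 35
dur[5] = total - known = 44 - 35 = 9
L[5] is the binding max in step 5, so L[5] = dur[5] = 9

L[5] = 9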